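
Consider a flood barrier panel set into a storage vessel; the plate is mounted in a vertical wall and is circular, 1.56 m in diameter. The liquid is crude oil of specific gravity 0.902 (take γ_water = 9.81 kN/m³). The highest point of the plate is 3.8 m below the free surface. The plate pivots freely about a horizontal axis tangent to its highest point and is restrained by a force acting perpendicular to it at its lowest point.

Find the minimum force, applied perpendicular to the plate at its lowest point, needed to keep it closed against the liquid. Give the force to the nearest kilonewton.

γ = 0.902 × 9.81 = 8.84862 kN/m³.
The centroid is at the centre, 0.78 m below the top of the plate, so the centroid depth is h_c = 3.8 + 0.78 = 4.58 m.
A = π(0.78)² = 1.91134 m².
Resultant F = γ·h_c·A = 8.84862 × 4.58 × 1.91134 = 77.4603 kN.
I_c = πr⁴/4 = π × 0.78⁴/4 = 0.290716 m⁴.
Centre of pressure: y_p = y_c + I_c/(y_c·A) = 4.58 + 0.290716/(4.58 × 1.91134) = 4.58 + 0.0332097 = 4.61321 m along the plane.
The resultant acts 0.78 + 0.0332097 = 0.81321 m (along the plate) below the hinge at the top edge, so the moment about the hinge is M = F × 0.81321 = 77.4603 × 0.81321 = 62.9915 kN·m.
A normal force at the bottom, 1.56 m from the hinge, must supply this moment: P = 62.9915/1.56 = 40.3792 kN.

P ≈ 40 kN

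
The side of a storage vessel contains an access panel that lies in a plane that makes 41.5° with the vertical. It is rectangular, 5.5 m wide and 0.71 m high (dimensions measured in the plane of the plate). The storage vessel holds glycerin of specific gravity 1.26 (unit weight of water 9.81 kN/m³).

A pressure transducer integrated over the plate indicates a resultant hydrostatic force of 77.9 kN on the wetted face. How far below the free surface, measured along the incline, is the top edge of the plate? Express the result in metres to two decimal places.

y_top ≈ 1.80 m

γ = 1.26 × 9.81 = 12.3606 kN/m³.
A = 5.5 × 0.71 = 3.905 m².
From F = γ·h_c·A, the centroid depth is h_c = 77.9/(12.3606 × 3.905) = 1.6139 m.
The plate makes 41.5° with the vertical, i.e. θ = 90° − 41.5° = 48.5° to the horizontal. Measuring y along the incline from the free-surface line, vertical depth h = y·sinθ with sinθ = 0.748956.
Along the incline, y_c = h_c/sinθ = 1.6139/0.748956 = 2.15487 m.
The centroid lies 0.71/2 = 0.355 m below the top edge, so the top edge sits at y_top = 2.15487 − 0.355 = 1.79987 m along the incline.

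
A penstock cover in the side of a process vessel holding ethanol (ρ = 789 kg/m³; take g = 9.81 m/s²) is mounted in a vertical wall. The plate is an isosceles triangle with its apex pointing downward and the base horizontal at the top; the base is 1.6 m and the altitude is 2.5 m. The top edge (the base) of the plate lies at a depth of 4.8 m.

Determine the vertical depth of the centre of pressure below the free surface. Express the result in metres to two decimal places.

γ = ρg = 789 × 9.81 / 1000 = 7.74009 kN/m³.
With the apex down, the centroid sits h/3 = 2.5/3 = 0.833333 m below the base (the top edge), so the centroid depth is h_c = 4.8 + 0.833333 = 5.63333 m.
A = ½ × 1.6 × 2.5 = 2 m².
Resultant F = γ·h_c·A = 7.74009 × 5.63333 × 2 = 87.205 kN.
I_c = b·h³/36 = 1.6 × 2.5³/36 = 0.694444 m⁴.
Centre of pressure: y_p = y_c + I_c/(y_c·A) = 5.63333 + 0.694444/(5.63333 × 2) = 5.63333 + 0.0616371 = 5.69497 m along the plane.

h_p = 5.69 m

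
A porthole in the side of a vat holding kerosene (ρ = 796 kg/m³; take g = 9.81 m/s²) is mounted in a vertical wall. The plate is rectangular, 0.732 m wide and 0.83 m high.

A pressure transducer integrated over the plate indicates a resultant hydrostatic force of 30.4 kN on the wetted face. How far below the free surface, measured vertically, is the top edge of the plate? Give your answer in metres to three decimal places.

d_top ≈ 5.993 m

γ = ρg = 796 × 9.81 / 1000 = 7.80876 kN/m³.
A = 0.732 × 0.83 = 0.60756 m².
From F = γ·h_c·A, the centroid depth is h_c = 30.4/(7.80876 × 0.60756) = 6.4077 m.
The centroid lies 0.83/2 = 0.415 m below the top edge, so the top edge sits at h_top = 6.4077 − 0.415 = 5.9927 m below the surface.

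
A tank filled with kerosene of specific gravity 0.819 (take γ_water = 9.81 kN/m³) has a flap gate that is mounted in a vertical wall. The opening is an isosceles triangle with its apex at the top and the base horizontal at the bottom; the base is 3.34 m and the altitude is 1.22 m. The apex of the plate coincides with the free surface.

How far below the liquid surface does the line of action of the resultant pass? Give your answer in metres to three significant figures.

γ = 0.819 × 9.81 = 8.03439 kN/m³.
With the apex up, the centroid sits 2h/3 = 2 × 1.22/3 = 0.813333 m below the apex, so the centroid depth is h_c = 0.813333 m.
A = ½ × 3.34 × 1.22 = 2.0374 m².
Resultant F = γ·h_c·A = 8.03439 × 0.813333 × 2.0374 = 13.3137 kN.
I_c = b·h³/36 = 3.34 × 1.22³/36 = 0.16847 m⁴.
Centre of pressure: y_p = y_c + I_c/(y_c·A) = 0.813333 + 0.16847/(0.813333 × 2.0374) = 0.813333 + 0.101667 = 0.915 m along the plane.

h_p = 0.915 m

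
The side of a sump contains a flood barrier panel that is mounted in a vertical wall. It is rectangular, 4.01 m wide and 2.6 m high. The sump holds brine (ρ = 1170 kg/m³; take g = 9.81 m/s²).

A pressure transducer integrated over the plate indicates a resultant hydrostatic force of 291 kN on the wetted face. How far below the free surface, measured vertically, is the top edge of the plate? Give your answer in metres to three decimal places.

γ = ρg = 1170 × 9.81 / 1000 = 11.4777 kN/m³.
A = 4.01 × 2.6 = 10.426 m².
From F = γ·h_c·A, the centroid depth is h_c = 291/(11.4777 × 10.426) = 2.43176 m.
The centroid lies 2.6/2 = 1.3 m below the top edge, so the top edge sits at h_top = 2.43176 − 1.3 = 1.13176 m below the surface.

d_top ≈ 1.132 m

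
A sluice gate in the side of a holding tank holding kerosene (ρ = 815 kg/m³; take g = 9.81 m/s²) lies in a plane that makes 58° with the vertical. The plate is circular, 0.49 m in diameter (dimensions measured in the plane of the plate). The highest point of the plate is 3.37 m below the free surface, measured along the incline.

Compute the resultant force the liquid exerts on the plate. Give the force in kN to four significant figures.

F ≈ 2.888 kN

γ = ρg = 815 × 9.81 / 1000 = 7.99515 kN/m³.
The plate makes 58° with the vertical, i.e. θ = 90° − 58° = 32° to the horizontal. Measuring y along the incline from the free-surface line, vertical depth h = y·sinθ with sinθ = 0.529919.
The centroid is at the centre, 0.245 m below the top of the plate, so y_c = 3.37 + 0.245 = 3.615 m and h_c = 3.615 × 0.529919 = 1.91566 m.
A = π(0.245)² = 0.188574 m².
Resultant F = γ·h_c·A = 7.99515 × 1.91566 × 0.188574 = 2.8882 kN.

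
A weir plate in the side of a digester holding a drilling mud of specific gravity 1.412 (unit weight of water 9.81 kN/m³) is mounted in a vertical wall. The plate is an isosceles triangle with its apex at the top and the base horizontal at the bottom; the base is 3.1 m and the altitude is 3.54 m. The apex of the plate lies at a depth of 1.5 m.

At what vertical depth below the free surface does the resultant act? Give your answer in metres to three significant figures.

h_p = 4.04 m

γ = 1.412 × 9.81 = 13.85172 kN/m³.
With the apex up, the centroid sits 2h/3 = 2 × 3.54/3 = 2.36 m below the apex, so the centroid depth is h_c = 1.5 + 2.36 = 3.86 m.
A = ½ × 3.1 × 3.54 = 5.487 m².
Resultant F = γ·h_c·A = 13.85172 × 3.86 × 5.487 = 293.377 kN.
I_c = b·h³/36 = 3.1 × 3.54³/36 = 3.82005 m⁴.
Centre of pressure: y_p = y_c + I_c/(y_c·A) = 3.86 + 3.82005/(3.86 × 5.487) = 3.86 + 0.180363 = 4.04036 m along the plane.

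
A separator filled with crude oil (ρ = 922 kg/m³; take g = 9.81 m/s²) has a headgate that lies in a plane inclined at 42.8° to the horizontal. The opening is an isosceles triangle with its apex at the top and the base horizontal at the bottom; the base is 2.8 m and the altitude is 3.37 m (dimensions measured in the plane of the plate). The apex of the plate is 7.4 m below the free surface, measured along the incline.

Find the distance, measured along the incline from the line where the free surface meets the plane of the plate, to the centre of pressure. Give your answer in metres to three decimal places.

y_p = 9.712 m

γ = ρg = 922 × 9.81 / 1000 = 9.04482 kN/m³.
Let θ = 42.8° be the plate's angle to the horizontal; measure y along the incline from where the plane meets the free surface. Vertical depth h = y·sinθ with sinθ = 0.679441.
With the apex up, the centroid sits 2h/3 = 2 × 3.37/3 = 2.24667 m below the apex, so y_c = 7.4 + 2.24667 = 9.64667 m and h_c = 9.64667 × 0.679441 = 6.55434 m.
A = ½ × 2.8 × 3.37 = 4.718 m².
Resultant F = γ·h_c·A = 9.04482 × 6.55434 × 4.718 = 279.696 kN.
I_c = b·h³/36 = 2.8 × 3.37³/36 = 2.97677 m⁴.
Centre of pressure: y_p = y_c + I_c/(y_c·A) = 9.64667 + 2.97677/(9.64667 × 4.718) = 9.64667 + 0.0654048 = 9.71207 m along the plane.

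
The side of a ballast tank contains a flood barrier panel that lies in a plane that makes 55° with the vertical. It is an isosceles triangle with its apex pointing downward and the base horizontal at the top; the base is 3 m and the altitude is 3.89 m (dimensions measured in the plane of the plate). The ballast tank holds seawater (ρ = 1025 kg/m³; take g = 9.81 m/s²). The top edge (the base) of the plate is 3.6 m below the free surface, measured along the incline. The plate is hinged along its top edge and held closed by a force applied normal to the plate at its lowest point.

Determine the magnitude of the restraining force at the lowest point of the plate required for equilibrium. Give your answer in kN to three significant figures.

γ = ρg = 1025 × 9.81 / 1000 = 10.05525 kN/m³.
The plate makes 55° with the vertical, i.e. θ = 90° − 55° = 35° to the horizontal. Measuring y along the incline from the free-surface line, vertical depth h = y·sinθ with sinθ = 0.573576.
With the apex down, the centroid sits h/3 = 3.89/3 = 1.29667 m below the base (the top edge), so y_c = 3.6 + 1.29667 = 4.89667 m and h_c = 4.89667 × 0.573576 = 2.80861 m.
A = ½ × 3 × 3.89 = 5.835 m².
Resultant F = γ·h_c·A = 10.05525 × 2.80861 × 5.835 = 164.788 kN.
I_c = b·h³/36 = 3 × 3.89³/36 = 4.90532 m⁴.
Centre of pressure: y_p = y_c + I_c/(y_c·A) = 4.89667 + 4.90532/(4.89667 × 5.835) = 4.89667 + 0.171682 = 5.06835 m along the plane.
The resultant acts 1.29667 + 0.171682 = 1.46835 m (along the plate) below the hinge at the top edge, so the moment about the hinge is M = F × 1.46835 = 164.788 × 1.46835 = 241.966 kN·m.
A normal force at the bottom, 3.89 m from the hinge, must supply this moment: P = 241.966/3.89 = 62.2021 kN.

P ≈ 62.2 kN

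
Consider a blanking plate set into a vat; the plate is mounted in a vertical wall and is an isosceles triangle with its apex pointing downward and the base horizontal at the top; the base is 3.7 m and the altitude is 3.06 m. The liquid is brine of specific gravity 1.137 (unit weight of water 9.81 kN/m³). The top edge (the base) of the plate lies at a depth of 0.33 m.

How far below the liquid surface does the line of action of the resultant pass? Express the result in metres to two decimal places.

h_p = 1.74 m

γ = 1.137 × 9.81 = 11.15397 kN/m³.
With the apex down, the centroid sits h/3 = 3.06/3 = 1.02 m below the base (the top edge), so the centroid depth is h_c = 0.33 + 1.02 = 1.35 m.
A = ½ × 3.7 × 3.06 = 5.661 m².
Resultant F = γ·h_c·A = 11.15397 × 1.35 × 5.661 = 85.2425 kN.
I_c = b·h³/36 = 3.7 × 3.06³/36 = 2.94485 m⁴.
Centre of pressure: y_p = y_c + I_c/(y_c·A) = 1.35 + 2.94485/(1.35 × 5.661) = 1.35 + 0.385333 = 1.73533 m along the plane.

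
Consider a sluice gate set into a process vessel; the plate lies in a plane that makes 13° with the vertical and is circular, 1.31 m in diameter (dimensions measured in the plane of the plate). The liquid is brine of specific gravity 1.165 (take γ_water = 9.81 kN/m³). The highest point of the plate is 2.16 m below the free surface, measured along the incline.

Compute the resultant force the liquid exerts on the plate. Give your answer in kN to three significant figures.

γ = 1.165 × 9.81 = 11.42865 kN/m³.
The plate makes 13° with the vertical, i.e. θ = 90° − 13° = 77° to the horizontal. Measuring y along the incline from the free-surface line, vertical depth h = y·sinθ with sinθ = 0.974370.
The centroid is at the centre, 0.655 m below the top of the plate, so y_c = 2.16 + 0.655 = 2.815 m and h_c = 2.815 × 0.974370 = 2.74285 m.
A = π(0.655)² = 1.34782 m².
Resultant F = γ·h_c·A = 11.42865 × 2.74285 × 1.34782 = 42.2502 kN.

F ≈ 42.3 kN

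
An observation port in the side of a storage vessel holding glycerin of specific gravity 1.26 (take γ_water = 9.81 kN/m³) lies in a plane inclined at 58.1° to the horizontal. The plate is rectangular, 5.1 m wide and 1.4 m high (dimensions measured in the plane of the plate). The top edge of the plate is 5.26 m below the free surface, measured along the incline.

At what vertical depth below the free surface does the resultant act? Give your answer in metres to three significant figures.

h_p = 5.08 m

γ = 1.26 × 9.81 = 12.3606 kN/m³.
Let θ = 58.1° be the plate's angle to the horizontal; measure y along the incline from where the plane meets the free surface. Vertical depth h = y·sinθ with sinθ = 0.848972.
The centroid lies 1.4/2 = 0.7 m below the top edge, so y_c = 5.26 + 0.7 = 5.96 m and h_c = 5.96 × 0.848972 = 5.05987 m.
A = 5.1 × 1.4 = 7.14 m².
Resultant F = γ·h_c·A = 12.3606 × 5.05987 × 7.14 = 446.557 kN.
I_c = b·h³/12 = 5.1 × 1.4³/12 = 1.1662 m⁴.
Centre of pressure: y_p = y_c + I_c/(y_c·A) = 5.96 + 1.1662/(5.96 × 7.14) = 5.96 + 0.0274049 = 5.9874 m along the plane.
Vertically, h_p = y_p·sinθ = 5.9874 × 0.848972 = 5.08313 m.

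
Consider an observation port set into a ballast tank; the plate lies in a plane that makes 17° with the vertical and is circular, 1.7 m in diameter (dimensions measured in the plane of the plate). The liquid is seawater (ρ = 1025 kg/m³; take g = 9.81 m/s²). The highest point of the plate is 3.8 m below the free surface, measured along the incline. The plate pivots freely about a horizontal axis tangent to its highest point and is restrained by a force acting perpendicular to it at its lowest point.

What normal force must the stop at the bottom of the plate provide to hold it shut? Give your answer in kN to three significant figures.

γ = ρg = 1025 × 9.81 / 1000 = 10.05525 kN/m³.
The plate makes 17° with the vertical, i.e. θ = 90° − 17° = 73° to the horizontal. Measuring y along the incline from the free-surface line, vertical depth h = y·sinθ with sinθ = 0.956305.
The centroid is at the centre, 0.85 m below the top of the plate, so y_c = 3.8 + 0.85 = 4.65 m and h_c = 4.65 × 0.956305 = 4.44682 m.
A = π(0.85)² = 2.2698 m².
Resultant F = γ·h_c·A = 10.05525 × 4.44682 × 2.2698 = 101.492 kN.
I_c = πr⁴/4 = π × 0.85⁴/4 = 0.409983 m⁴.
Centre of pressure: y_p = y_c + I_c/(y_c·A) = 4.65 + 0.409983/(4.65 × 2.2698) = 4.65 + 0.0388441 = 4.68884 m along the plane.
The resultant acts 0.85 + 0.0388441 = 0.888844 m (along the plate) below the hinge at the top edge, so the moment about the hinge is M = F × 0.888844 = 101.492 × 0.888844 = 90.2106 kN·m.
A normal force at the bottom, 1.7 m from the hinge, must supply this moment: P = 90.2106/1.7 = 53.0651 kN.

P ≈ 53.1 kN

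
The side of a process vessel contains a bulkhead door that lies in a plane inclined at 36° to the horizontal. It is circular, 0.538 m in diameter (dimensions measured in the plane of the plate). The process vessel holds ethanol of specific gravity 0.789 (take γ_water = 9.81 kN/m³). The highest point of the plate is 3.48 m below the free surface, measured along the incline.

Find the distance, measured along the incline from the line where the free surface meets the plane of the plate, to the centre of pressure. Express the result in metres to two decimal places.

γ = 0.789 × 9.81 = 7.74009 kN/m³.
Let θ = 36° be the plate's angle to the horizontal; measure y along the incline from where the plane meets the free surface. Vertical depth h = y·sinθ with sinθ = 0.587785.
The centroid is at the centre, 0.269 m below the top of the plate, so y_c = 3.48 + 0.269 = 3.749 m and h_c = 3.749 × 0.587785 = 2.20361 m.
A = π(0.269)² = 0.227329 m².
Resultant F = γ·h_c·A = 7.74009 × 2.20361 × 0.227329 = 3.87736 kN.
I_c = πr⁴/4 = π × 0.269⁴/4 = 0.00411243 m⁴.
Centre of pressure: y_p = y_c + I_c/(y_c·A) = 3.749 + 0.00411243/(3.749 × 0.227329) = 3.749 + 0.00482534 = 3.75383 m along the plane.

y_p = 3.75 m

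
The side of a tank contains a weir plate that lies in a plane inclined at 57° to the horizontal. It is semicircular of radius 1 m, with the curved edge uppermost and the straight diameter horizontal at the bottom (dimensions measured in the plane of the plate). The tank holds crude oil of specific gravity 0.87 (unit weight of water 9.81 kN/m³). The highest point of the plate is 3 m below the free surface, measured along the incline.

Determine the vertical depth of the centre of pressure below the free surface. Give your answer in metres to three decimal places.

γ = 0.87 × 9.81 = 8.5347 kN/m³.
Let θ = 57° be the plate's angle to the horizontal; measure y along the incline from where the plane meets the free surface. Vertical depth h = y·sinθ with sinθ = 0.838671.
The centroid lies 4r/(3π) = 0.424413 m above the diameter, so r − 4r/(3π) = 1 − 0.424413 = 0.575587 m below the topmost point, so y_c = 3 + 0.575587 = 3.57559 m and h_c = 3.57559 × 0.838671 = 2.99874 m.
A = πr²/2 = π × 1²/2 = 1.5708 m².
Resultant F = γ·h_c·A = 8.5347 × 2.99874 × 1.5708 = 40.202 kN.
I_c = (π/8 − 8/(9π))·r⁴ = 0.109757 × 1⁴ = 0.109757 m⁴.
Centre of pressure: y_p = y_c + I_c/(y_c·A) = 3.57559 + 0.109757/(3.57559 × 1.5708) = 3.57559 + 0.0195418 = 3.59513 m along the plane.
Vertically, h_p = y_p·sinθ = 3.59513 × 0.838671 = 3.01513 m.

h_p = 3.015 m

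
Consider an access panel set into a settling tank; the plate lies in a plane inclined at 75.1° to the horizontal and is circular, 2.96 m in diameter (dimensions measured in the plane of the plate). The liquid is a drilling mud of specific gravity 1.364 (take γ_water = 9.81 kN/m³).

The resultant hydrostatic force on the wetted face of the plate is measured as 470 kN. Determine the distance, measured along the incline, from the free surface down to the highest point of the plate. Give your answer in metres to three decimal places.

y_top ≈ 3.802 m

γ = 1.364 × 9.81 = 13.38084 kN/m³.
A = π(1.48)² = 6.88134 m².
From F = γ·h_c·A, the centroid depth is h_c = 470/(13.38084 × 6.88134) = 5.10436 m.
Let θ = 75.1° be the plate's angle to the horizontal; measure y along the incline from where the plane meets the free surface. Vertical depth h = y·sinθ with sinθ = 0.966376.
Along the incline, y_c = h_c/sinθ = 5.10436/0.966376 = 5.28196 m.
The centroid is at the centre, 1.48 m below the top of the plate, so the highest point sits at y_top = 5.28196 − 1.48 = 3.80196 m along the incline.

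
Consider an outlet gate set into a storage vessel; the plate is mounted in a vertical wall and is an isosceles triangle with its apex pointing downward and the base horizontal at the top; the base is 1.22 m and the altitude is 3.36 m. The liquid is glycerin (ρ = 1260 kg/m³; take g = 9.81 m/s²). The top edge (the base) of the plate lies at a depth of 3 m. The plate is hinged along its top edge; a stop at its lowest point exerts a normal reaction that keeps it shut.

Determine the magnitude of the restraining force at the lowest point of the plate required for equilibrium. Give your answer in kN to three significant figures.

P ≈ 39.5 kN

γ = ρg = 1260 × 9.81 / 1000 = 12.3606 kN/m³.
With the apex down, the centroid sits h/3 = 3.36/3 = 1.12 m below the base (the top edge), so the centroid depth is h_c = 3 + 1.12 = 4.12 m.
A = ½ × 1.22 × 3.36 = 2.0496 m².
Resultant F = γ·h_c·A = 12.3606 × 4.12 × 2.0496 = 104.377 kN.
I_c = b·h³/36 = 1.22 × 3.36³/36 = 1.28551 m⁴.
Centre of pressure: y_p = y_c + I_c/(y_c·A) = 4.12 + 1.28551/(4.12 × 2.0496) = 4.12 + 0.152233 = 4.27223 m along the plane.
The resultant acts 1.12 + 0.152233 = 1.27223 m (along the plate) below the hinge at the top edge, so the moment about the hinge is M = F × 1.27223 = 104.377 × 1.27223 = 132.792 kN·m.
A normal force at the bottom, 3.36 m from the hinge, must supply this moment: P = 132.792/3.36 = 39.5214 kN.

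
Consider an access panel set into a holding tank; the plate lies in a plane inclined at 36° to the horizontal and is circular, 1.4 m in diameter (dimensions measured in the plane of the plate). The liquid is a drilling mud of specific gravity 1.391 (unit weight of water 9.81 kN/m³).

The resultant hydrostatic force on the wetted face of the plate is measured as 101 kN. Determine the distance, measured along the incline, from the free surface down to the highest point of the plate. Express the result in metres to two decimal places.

y_top ≈ 7.48 m

γ = 1.391 × 9.81 = 13.64571 kN/m³.
A = π(0.7)² = 1.53938 m².
From F = γ·h_c·A, the centroid depth is h_c = 101/(13.64571 × 1.53938) = 4.80817 m.
Let θ = 36° be the plate's angle to the horizontal; measure y along the incline from where the plane meets the free surface. Vertical depth h = y·sinθ with sinθ = 0.587785.
Along the incline, y_c = h_c/sinθ = 4.80817/0.587785 = 8.18015 m.
The centroid is at the centre, 0.7 m below the top of the plate, so the highest point sits at y_top = 8.18015 − 0.7 = 7.48015 m along the incline.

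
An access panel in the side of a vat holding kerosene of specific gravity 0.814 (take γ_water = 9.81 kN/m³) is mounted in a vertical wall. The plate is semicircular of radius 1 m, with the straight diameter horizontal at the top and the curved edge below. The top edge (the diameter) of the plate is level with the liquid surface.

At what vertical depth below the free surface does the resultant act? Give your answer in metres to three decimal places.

γ = 0.814 × 9.81 = 7.98534 kN/m³.
The centroid of a semicircle lies 4r/(3π) = 0.424413 m from the diameter, here below the top edge, so the centroid depth is h_c = 0.424413 m.
A = πr²/2 = π × 1²/2 = 1.5708 m².
Resultant F = γ·h_c·A = 7.98534 × 0.424413 × 1.5708 = 5.32357 kN.
I_c = (π/8 − 8/(9π))·r⁴ = 0.109757 × 1⁴ = 0.109757 m⁴.
Centre of pressure: y_p = y_c + I_c/(y_c·A) = 0.424413 + 0.109757/(0.424413 × 1.5708) = 0.424413 + 0.164635 = 0.589048 m along the plane.

h_p = 0.589 m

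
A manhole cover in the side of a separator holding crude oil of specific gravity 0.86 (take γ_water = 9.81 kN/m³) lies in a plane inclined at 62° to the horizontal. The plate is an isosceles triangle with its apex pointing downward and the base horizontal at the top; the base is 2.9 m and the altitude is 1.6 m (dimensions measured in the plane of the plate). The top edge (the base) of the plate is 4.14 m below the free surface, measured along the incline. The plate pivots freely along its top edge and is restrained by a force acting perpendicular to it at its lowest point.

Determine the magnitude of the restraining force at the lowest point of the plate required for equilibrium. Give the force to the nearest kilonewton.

γ = 0.86 × 9.81 = 8.4366 kN/m³.
Let θ = 62° be the plate's angle to the horizontal; measure y along the incline from where the plane meets the free surface. Vertical depth h = y·sinθ with sinθ = 0.882948.
With the apex down, the centroid sits h/3 = 1.6/3 = 0.533333 m below the base (the top edge), so y_c = 4.14 + 0.533333 = 4.67333 m and h_c = 4.67333 × 0.882948 = 4.12631 m.
A = ½ × 2.9 × 1.6 = 2.32 m².
Resultant F = γ·h_c·A = 8.4366 × 4.12631 × 2.32 = 80.7639 kN.
I_c = b·h³/36 = 2.9 × 1.6³/36 = 0.329956 m⁴.
Centre of pressure: y_p = y_c + I_c/(y_c·A) = 4.67333 + 0.329956/(4.67333 × 2.32) = 4.67333 + 0.0304328 = 4.70376 m along the plane.
The resultant acts 0.533333 + 0.0304328 = 0.563766 m (along the plate) below the hinge at the top edge, so the moment about the hinge is M = F × 0.563766 = 80.7639 × 0.563766 = 45.5319 kN·m.
A normal force at the bottom, 1.6 m from the hinge, must supply this moment: P = 45.5319/1.6 = 28.4574 kN.

P ≈ 28 kN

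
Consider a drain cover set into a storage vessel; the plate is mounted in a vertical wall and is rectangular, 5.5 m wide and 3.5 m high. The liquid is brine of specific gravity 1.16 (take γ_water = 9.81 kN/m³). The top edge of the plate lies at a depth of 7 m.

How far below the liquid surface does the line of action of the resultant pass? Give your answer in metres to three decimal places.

γ = 1.16 × 9.81 = 11.3796 kN/m³.
The centroid lies 3.5/2 = 1.75 m below the top edge, so the centroid depth is h_c = 7 + 1.75 = 8.75 m.
A = 5.5 × 3.5 = 19.25 m².
Resultant F = γ·h_c·A = 11.3796 × 8.75 × 19.25 = 1916.75 kN.
I_c = b·h³/12 = 5.5 × 3.5³/12 = 19.651 m⁴.
Centre of pressure: y_p = y_c + I_c/(y_c·A) = 8.75 + 19.651/(8.75 × 19.25) = 8.75 + 0.116666 = 8.86667 m along the plane.

h_p = 8.867 m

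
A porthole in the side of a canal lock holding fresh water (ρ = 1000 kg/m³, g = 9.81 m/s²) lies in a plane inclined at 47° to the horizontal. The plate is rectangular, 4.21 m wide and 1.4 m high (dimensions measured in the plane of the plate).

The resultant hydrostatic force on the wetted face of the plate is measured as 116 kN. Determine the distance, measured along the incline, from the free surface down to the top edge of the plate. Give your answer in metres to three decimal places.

y_top ≈ 2.043 m

γ = ρg = 1000 × 9.81 = 9810 N/m³ = 9.81 kN/m³.
A = 4.21 × 1.4 = 5.894 m².
From F = γ·h_c·A, the centroid depth is h_c = 116/(9.81 × 5.894) = 2.00622 m.
Let θ = 47° be the plate's angle to the horizontal; measure y along the incline from where the plane meets the free surface. Vertical depth h = y·sinθ with sinθ = 0.731354.
Along the incline, y_c = h_c/sinθ = 2.00622/0.731354 = 2.74316 m.
The centroid lies 1.4/2 = 0.7 m below the top edge, so the top edge sits at y_top = 2.74316 − 0.7 = 2.04316 m along the incline.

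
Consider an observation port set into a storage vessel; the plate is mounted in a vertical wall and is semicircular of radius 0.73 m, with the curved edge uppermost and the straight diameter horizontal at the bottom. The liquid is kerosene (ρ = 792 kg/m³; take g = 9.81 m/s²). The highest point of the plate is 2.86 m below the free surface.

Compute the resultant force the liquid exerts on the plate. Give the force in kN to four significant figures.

γ = ρg = 792 × 9.81 / 1000 = 7.76952 kN/m³.
The centroid lies 4r/(3π) = 0.309822 m above the diameter, so r − 4r/(3π) = 0.73 − 0.309822 = 0.420178 m below the topmost point, so the centroid depth is h_c = 2.86 + 0.420178 = 3.28018 m.
A = πr²/2 = π × 0.73²/2 = 0.837077 m².
Resultant F = γ·h_c·A = 7.76952 × 3.28018 × 0.837077 = 21.3333 kN.

F ≈ 21.33 kN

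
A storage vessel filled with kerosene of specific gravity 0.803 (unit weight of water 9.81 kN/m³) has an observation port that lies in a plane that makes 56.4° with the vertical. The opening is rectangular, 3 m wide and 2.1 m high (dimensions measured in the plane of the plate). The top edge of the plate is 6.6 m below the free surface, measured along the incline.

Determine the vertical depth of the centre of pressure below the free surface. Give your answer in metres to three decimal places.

γ = 0.803 × 9.81 = 7.87743 kN/m³.
The plate makes 56.4° with the vertical, i.e. θ = 90° − 56.4° = 33.6° to the horizontal. Measuring y along the incline from the free-surface line, vertical depth h = y·sinθ with sinθ = 0.553392.
The centroid lies 2.1/2 = 1.05 m below the top edge, so y_c = 6.6 + 1.05 = 7.65 m and h_c = 7.65 × 0.553392 = 4.23345 m.
A = 3 × 2.1 = 6.3 m².
Resultant F = γ·h_c·A = 7.87743 × 4.23345 × 6.3 = 210.097 kN.
I_c = b·h³/12 = 3 × 2.1³/12 = 2.31525 m⁴.
Centre of pressure: y_p = y_c + I_c/(y_c·A) = 7.65 + 2.31525/(7.65 × 6.3) = 7.65 + 0.0480392 = 7.69804 m along the plane.
Vertically, h_p = y_p·sinθ = 7.69804 × 0.553392 = 4.26003 m.

h_p = 4.260 m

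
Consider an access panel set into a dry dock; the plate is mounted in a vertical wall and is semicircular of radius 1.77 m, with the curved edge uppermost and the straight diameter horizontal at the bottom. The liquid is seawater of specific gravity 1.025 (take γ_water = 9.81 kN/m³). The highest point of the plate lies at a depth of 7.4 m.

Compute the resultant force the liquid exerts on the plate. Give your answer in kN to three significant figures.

γ = 1.025 × 9.81 = 10.05525 kN/m³.
The centroid lies 4r/(3π) = 0.751211 m above the diameter, so r − 4r/(3π) = 1.77 − 0.751211 = 1.01879 m below the topmost point, so the centroid depth is h_c = 7.4 + 1.01879 = 8.41879 m.
A = πr²/2 = π × 1.77²/2 = 4.92115 m².
Resultant F = γ·h_c·A = 10.05525 × 8.41879 × 4.92115 = 416.59 kN.

F ≈ 417 kN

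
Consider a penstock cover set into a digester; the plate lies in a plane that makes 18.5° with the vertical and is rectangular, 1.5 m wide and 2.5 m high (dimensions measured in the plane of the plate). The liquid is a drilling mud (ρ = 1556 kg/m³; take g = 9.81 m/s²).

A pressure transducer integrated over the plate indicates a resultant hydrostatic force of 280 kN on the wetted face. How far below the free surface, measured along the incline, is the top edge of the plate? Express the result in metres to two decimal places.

y_top ≈ 3.91 m

γ = ρg = 1556 × 9.81 / 1000 = 15.26436 kN/m³.
A = 1.5 × 2.5 = 3.75 m².
From F = γ·h_c·A, the centroid depth is h_c = 280/(15.26436 × 3.75) = 4.89157 m.
The plate makes 18.5° with the vertical, i.e. θ = 90° − 18.5° = 71.5° to the horizontal. Measuring y along the incline from the free-surface line, vertical depth h = y·sinθ with sinθ = 0.948324.
Along the incline, y_c = h_c/sinθ = 4.89157/0.948324 = 5.15812 m.
The centroid lies 2.5/2 = 1.25 m below the top edge, so the top edge sits at y_top = 5.15812 − 1.25 = 3.90812 m along the incline.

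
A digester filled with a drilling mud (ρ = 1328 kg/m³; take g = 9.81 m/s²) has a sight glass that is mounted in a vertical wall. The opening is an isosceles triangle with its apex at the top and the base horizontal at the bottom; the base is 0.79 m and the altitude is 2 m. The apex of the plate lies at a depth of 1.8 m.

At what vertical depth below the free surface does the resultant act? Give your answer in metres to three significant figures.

h_p = 3.20 m

γ = ρg = 1328 × 9.81 / 1000 = 13.02768 kN/m³.
With the apex up, the centroid sits 2h/3 = 2 × 2/3 = 1.33333 m below the apex, so the centroid depth is h_c = 1.8 + 1.33333 = 3.13333 m.
A = ½ × 0.79 × 2 = 0.79 m².
Resultant F = γ·h_c·A = 13.02768 × 3.13333 × 0.79 = 32.2478 kN.
I_c = b·h³/36 = 0.79 × 2³/36 = 0.175556 m⁴.
Centre of pressure: y_p = y_c + I_c/(y_c·A) = 3.13333 + 0.175556/(3.13333 × 0.79) = 3.13333 + 0.0709222 = 3.20425 m along the plane.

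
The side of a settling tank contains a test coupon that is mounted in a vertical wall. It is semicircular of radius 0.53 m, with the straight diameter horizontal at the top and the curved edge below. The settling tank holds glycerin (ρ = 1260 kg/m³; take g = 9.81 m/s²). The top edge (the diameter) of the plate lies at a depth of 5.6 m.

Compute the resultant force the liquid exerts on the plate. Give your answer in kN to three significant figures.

γ = ρg = 1260 × 9.81 / 1000 = 12.3606 kN/m³.
The centroid of a semicircle lies 4r/(3π) = 0.224939 m from the diameter, here below the top edge, so the centroid depth is h_c = 5.6 + 0.224939 = 5.82494 m.
A = πr²/2 = π × 0.53²/2 = 0.441237 m².
Resultant F = γ·h_c·A = 12.3606 × 5.82494 × 0.441237 = 31.769 kN.

F ≈ 31.8 kN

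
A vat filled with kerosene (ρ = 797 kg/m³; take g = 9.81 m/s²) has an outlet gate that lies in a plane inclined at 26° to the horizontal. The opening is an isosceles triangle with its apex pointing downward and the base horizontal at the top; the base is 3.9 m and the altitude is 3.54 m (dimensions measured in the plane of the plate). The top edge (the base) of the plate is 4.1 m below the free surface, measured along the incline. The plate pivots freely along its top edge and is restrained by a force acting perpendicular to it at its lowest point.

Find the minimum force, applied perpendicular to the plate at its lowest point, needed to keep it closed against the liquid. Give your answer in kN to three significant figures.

γ = ρg = 797 × 9.81 / 1000 = 7.81857 kN/m³.
Let θ = 26° be the plate's angle to the horizontal; measure y along the incline from where the plane meets the free surface. Vertical depth h = y·sinθ with sinθ = 0.438371.
With the apex down, the centroid sits h/3 = 3.54/3 = 1.18 m below the base (the top edge), so y_c = 4.1 + 1.18 = 5.28 m and h_c = 5.28 × 0.438371 = 2.3146 m.
A = ½ × 3.9 × 3.54 = 6.903 m².
Resultant F = γ·h_c·A = 7.81857 × 2.3146 × 6.903 = 124.923 kN.
I_c = b·h³/36 = 3.9 × 3.54³/36 = 4.80587 m⁴.
Centre of pressure: y_p = y_c + I_c/(y_c·A) = 5.28 + 4.80587/(5.28 × 6.903) = 5.28 + 0.131856 = 5.41186 m along the plane.
The resultant acts 1.18 + 0.131856 = 1.31186 m (along the plate) below the hinge at the top edge, so the moment about the hinge is M = F × 1.31186 = 124.923 × 1.31186 = 163.881 kN·m.
A normal force at the bottom, 3.54 m from the hinge, must supply this moment: P = 163.881/3.54 = 46.2941 kN.

P ≈ 46.3 kN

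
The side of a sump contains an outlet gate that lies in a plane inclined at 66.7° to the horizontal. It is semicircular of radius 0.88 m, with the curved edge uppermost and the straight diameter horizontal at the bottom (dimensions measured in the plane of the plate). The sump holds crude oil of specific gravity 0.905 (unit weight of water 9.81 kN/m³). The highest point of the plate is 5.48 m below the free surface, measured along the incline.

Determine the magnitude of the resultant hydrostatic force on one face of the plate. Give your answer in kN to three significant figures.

F ≈ 59.4 kN

γ = 0.905 × 9.81 = 8.87805 kN/m³.
Let θ = 66.7° be the plate's angle to the horizontal; measure y along the incline from where the plane meets the free surface. Vertical depth h = y·sinθ with sinθ = 0.918446.
The centroid lies 4r/(3π) = 0.373484 m above the diameter, so r − 4r/(3π) = 0.88 − 0.373484 = 0.506516 m below the topmost point, so y_c = 5.48 + 0.506516 = 5.98652 m and h_c = 5.98652 × 0.918446 = 5.4983 m.
A = πr²/2 = π × 0.88²/2 = 1.21642 m².
Resultant F = γ·h_c·A = 8.87805 × 5.4983 × 1.21642 = 59.3785 kN.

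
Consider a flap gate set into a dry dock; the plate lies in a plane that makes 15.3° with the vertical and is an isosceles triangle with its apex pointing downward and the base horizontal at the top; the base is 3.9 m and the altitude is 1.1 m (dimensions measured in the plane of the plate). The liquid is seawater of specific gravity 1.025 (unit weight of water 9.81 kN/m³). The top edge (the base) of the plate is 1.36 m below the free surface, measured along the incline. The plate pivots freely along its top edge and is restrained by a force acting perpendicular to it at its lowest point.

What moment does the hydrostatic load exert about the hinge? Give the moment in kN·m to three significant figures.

γ = 1.025 × 9.81 = 10.05525 kN/m³.
The plate makes 15.3° with the vertical, i.e. θ = 90° − 15.3° = 74.7° to the horizontal. Measuring y along the incline from the free-surface line, vertical depth h = y·sinθ with sinθ = 0.964557.
With the apex down, the centroid sits h/3 = 1.1/3 = 0.366667 m below the base (the top edge), so y_c = 1.36 + 0.366667 = 1.72667 m and h_c = 1.72667 × 0.964557 = 1.66547 m.
A = ½ × 3.9 × 1.1 = 2.145 m².
Resultant F = γ·h_c·A = 10.05525 × 1.66547 × 2.145 = 35.9217 kN.
I_c = b·h³/36 = 3.9 × 1.1³/36 = 0.144192 m⁴.
Centre of pressure: y_p = y_c + I_c/(y_c·A) = 1.72667 + 0.144192/(1.72667 × 2.145) = 1.72667 + 0.0389318 = 1.7656 m along the plane.
The resultant acts 0.366667 + 0.0389318 = 0.405599 m (along the plate) below the hinge at the top edge, so the moment about the hinge is M = F × 0.405599 = 35.9217 × 0.405599 = 14.5698 kN·m.

M ≈ 14.6 kN·m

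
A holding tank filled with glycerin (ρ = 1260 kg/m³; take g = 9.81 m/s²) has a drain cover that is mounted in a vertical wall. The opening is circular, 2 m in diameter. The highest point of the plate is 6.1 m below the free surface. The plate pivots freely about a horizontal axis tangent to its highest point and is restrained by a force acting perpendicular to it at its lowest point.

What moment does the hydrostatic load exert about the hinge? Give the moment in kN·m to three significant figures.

M ≈ 285 kN·m

γ = ρg = 1260 × 9.81 / 1000 = 12.3606 kN/m³.
The centroid is at the centre, 1 m below the top of the plate, so the centroid depth is h_c = 6.1 + 1 = 7.1 m.
A = π(1)² = 3.14159 m².
Resultant F = γ·h_c·A = 12.3606 × 7.1 × 3.14159 = 275.707 kN.
I_c = πr⁴/4 = π × 1⁴/4 = 0.785398 m⁴.
Centre of pressure: y_p = y_c + I_c/(y_c·A) = 7.1 + 0.785398/(7.1 × 3.14159) = 7.1 + 0.0352113 = 7.13521 m along the plane.
The resultant acts 1 + 0.0352113 = 1.03521 m (along the plate) below the hinge at the top edge, so the moment about the hinge is M = F × 1.03521 = 275.707 × 1.03521 = 285.415 kN·m.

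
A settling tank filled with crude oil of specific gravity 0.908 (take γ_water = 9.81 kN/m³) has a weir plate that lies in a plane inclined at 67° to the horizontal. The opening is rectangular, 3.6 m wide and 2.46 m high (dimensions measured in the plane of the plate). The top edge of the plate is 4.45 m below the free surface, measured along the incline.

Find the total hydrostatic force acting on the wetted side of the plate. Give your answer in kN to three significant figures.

F ≈ 412 kN

γ = 0.908 × 9.81 = 8.90748 kN/m³.
Let θ = 67° be the plate's angle to the horizontal; measure y along the incline from where the plane meets the free surface. Vertical depth h = y·sinθ with sinθ = 0.920505.
The centroid lies 2.46/2 = 1.23 m below the top edge, so y_c = 4.45 + 1.23 = 5.68 m and h_c = 5.68 × 0.920505 = 5.22847 m.
A = 3.6 × 2.46 = 8.856 m².
Resultant F = γ·h_c·A = 8.90748 × 5.22847 × 8.856 = 412.446 kN.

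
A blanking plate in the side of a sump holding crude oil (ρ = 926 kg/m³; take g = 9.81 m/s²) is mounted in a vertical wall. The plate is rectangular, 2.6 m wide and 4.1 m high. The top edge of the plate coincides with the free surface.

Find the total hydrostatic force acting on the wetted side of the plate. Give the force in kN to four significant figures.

γ = ρg = 926 × 9.81 / 1000 = 9.08406 kN/m³.
The centroid lies 4.1/2 = 2.05 m below the top edge, so the centroid depth is h_c = 2.05 m.
A = 2.6 × 4.1 = 10.66 m².
Resultant F = γ·h_c·A = 9.08406 × 2.05 × 10.66 = 198.514 kN.

F ≈ 198.5 kN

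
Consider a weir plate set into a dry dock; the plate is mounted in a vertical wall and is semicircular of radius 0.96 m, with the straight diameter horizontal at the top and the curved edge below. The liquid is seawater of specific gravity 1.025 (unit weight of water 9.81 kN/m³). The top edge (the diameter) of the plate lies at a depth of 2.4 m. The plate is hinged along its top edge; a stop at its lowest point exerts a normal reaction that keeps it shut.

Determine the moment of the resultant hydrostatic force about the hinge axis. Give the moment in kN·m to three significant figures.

γ = 1.025 × 9.81 = 10.05525 kN/m³.
The centroid of a semicircle lies 4r/(3π) = 0.407437 m from the diameter, here below the top edge, so the centroid depth is h_c = 2.4 + 0.407437 = 2.80744 m.
A = πr²/2 = π × 0.96²/2 = 1.44765 m².
Resultant F = γ·h_c·A = 10.05525 × 2.80744 × 1.44765 = 40.8665 kN.
I_c = (π/8 − 8/(9π))·r⁴ = 0.109757 × 0.96⁴ = 0.0932217 m⁴.
Centre of pressure: y_p = y_c + I_c/(y_c·A) = 2.80744 + 0.0932217/(2.80744 × 1.44765) = 2.80744 + 0.0229373 = 2.83038 m along the plane.
The resultant acts 0.407437 + 0.0229373 = 0.430374 m (along the plate) below the hinge at the top edge, so the moment about the hinge is M = F × 0.430374 = 40.8665 × 0.430374 = 17.5879 kN·m.

M ≈ 17.6 kN·m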